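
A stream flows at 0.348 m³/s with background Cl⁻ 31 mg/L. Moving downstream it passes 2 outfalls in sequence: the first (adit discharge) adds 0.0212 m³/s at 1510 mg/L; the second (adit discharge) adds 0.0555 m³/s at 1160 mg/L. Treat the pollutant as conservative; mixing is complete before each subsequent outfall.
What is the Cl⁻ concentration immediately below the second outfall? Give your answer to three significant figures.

Outfall 1: combined Q = 0.3692 m³/s; C = (0.3480·31.00 + 0.02120·1510)/0.3692 = 115.9 mg/L.
Outfall 2: combined Q = 0.4247 m³/s; C = (0.3692·115.9 + 0.05550·1160)/0.4247 = 252.4 mg/L.

252 mg/L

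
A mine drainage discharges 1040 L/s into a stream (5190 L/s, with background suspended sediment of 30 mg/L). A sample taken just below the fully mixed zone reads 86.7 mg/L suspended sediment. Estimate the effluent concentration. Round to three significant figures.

370 mg/L

Mass balance: 5190·30.00 + 1040·Cₑ = 6230·86.70
→ Cₑ = (6230·86.70 − 5190·30.00) / 1040 = 369.7 mg/L.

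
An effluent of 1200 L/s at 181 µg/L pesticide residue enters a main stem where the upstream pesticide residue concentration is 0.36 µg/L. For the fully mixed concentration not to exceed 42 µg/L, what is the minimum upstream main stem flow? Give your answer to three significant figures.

4010 L/s

Set C_mix = 42: (Q·0.3600 + 1200·181.0) / (Q + 1200) = 42
→ Q = 1200·(181.0 − 42)/(42 − 0.3600) = 4006 L/s.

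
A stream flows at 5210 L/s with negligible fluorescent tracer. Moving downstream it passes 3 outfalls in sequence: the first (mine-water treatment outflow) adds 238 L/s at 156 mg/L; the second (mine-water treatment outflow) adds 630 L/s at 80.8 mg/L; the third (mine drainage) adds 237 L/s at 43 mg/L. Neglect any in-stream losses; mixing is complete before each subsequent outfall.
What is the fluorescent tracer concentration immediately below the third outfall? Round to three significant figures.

After outfall 1: Q = 5210 + 238.0 = 5448 L/s; C = (5210·0 + 238.0·156.0)/5448 = 6.815 mg/L.
After outfall 2: Q = 5448 + 630.0 = 6078 L/s; C = (5448·6.815 + 630.0·80.80)/6078 = 14.48 mg/L.
After outfall 3: Q = 6078 + 237.0 = 6315 L/s; C = (6078·14.48 + 237.0·43.00)/6315 = 15.55 mg/L.

15.6 mg/L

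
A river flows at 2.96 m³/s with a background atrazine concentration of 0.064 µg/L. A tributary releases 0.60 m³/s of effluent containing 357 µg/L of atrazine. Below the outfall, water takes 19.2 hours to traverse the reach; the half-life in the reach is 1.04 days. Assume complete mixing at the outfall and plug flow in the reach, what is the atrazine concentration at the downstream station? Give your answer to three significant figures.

Mass balance: C = (2.960·0.06400 + 0.6000·357.0) / 3.560 = 214.4/3.560 = 60.22 µg/L.
Half-life 1.04 d → k = ln 2 / 1.04 = 0.6665 d⁻¹.
After decay, C = 60.22 × e^(−kt) = 60.22 × 0.5867 = 35.33 µg/L.

35.3 µg/L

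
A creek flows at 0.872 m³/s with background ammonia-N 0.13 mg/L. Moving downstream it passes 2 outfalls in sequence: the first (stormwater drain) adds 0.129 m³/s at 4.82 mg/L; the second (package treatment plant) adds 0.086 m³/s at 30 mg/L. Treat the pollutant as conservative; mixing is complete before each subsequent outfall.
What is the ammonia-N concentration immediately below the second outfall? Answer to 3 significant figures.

After outfall 1: Q = 0.8720 + 0.1290 = 1.001 m³/s; C = (0.8720·0.1300 + 0.1290·4.820)/1.001 = 0.7344 mg/L.
After outfall 2: Q = 1.001 + 0.08600 = 1.087 m³/s; C = (1.001·0.7344 + 0.08600·30.00)/1.087 = 3.050 mg/L.

3.05 mg/L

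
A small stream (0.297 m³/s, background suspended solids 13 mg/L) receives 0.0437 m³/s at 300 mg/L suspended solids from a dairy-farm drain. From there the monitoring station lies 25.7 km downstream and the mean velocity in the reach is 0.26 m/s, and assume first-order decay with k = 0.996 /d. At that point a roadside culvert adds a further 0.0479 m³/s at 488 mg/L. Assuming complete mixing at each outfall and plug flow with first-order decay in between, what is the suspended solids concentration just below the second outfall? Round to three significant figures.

74.1 mg/L

After mixing, C = (0.2970·13.00 + 0.04370·300.0) / 0.3407 = 16.97/0.3407 = 49.81 mg/L; combined flow 0.3407 m³/s.
Travel time t = 25.7·1000 / 0.26 = 98850 s = 27.46 h.
First-order decay: C = 49.81·exp(−k·t) = 49.81·0.3200 = 15.94 mg/L.
At the second outfall, C = (0.3407·15.94 + 0.04790·488.0) / (0.3407 + 0.04790) = 74.13 mg/L.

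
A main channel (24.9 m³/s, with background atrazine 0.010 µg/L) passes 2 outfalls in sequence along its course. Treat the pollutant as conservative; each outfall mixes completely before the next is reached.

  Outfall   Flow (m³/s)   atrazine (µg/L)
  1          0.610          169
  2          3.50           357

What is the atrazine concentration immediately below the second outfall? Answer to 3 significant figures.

46.6 µg/L

After outfall 1: Q = 24.90 + 0.6100 = 25.51 m³/s; C = (24.90·0.01000 + 0.6100·169.0)/25.51 = 4.051 µg/L.
After outfall 2: Q = 25.51 + 3.500 = 29.01 m³/s; C = (25.51·4.051 + 3.500·357.0)/29.01 = 46.63 µg/L.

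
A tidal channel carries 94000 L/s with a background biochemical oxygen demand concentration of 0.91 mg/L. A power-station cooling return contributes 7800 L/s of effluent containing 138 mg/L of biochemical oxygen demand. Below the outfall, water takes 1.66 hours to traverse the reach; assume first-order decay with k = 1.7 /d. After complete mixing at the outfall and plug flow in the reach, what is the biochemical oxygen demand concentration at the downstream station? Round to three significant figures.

After mixing, C = (94000·0.9100 + 7800·138.0) / 101800 = 1162000/101800 = 11.41 mg/L.
Decay over the reach: 11.41·exp(−kt) = 11.41·0.8891 = 10.15 mg/L.

10.1 mg/L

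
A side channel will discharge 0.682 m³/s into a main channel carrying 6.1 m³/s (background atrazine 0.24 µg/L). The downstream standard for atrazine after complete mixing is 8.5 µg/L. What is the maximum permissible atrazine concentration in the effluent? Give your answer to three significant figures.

At the limit, (Qr·Cr + Qe·Cₑ)/(Qr + Qe) = 8.5:
Cₑ = (6.782·8.5 − 6.100·0.2400) / 0.6820 = 82.38 µg/L.

82.4 µg/L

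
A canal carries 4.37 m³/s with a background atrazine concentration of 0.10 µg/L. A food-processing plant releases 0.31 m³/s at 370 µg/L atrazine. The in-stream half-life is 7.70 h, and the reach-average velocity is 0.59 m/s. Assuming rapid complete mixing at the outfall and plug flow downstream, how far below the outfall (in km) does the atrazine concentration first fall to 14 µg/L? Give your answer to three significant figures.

13.3 km

Mass balance: C = (4.370·0.1000 + 0.3100·370.0) / 4.680 = 115.1/4.680 = 24.60 µg/L.
Half-life 7.70 h → k = ln 2 / 7.70 = 0.09002 h⁻¹ = 2.160 d⁻¹.
Set 24.60·exp(−k·t) = 14 → t = ln(24.60/14)/k = 22550 s = 6.263 h.
Distance = v·t = 0.59·22550 = 13300 m = 13.30 km.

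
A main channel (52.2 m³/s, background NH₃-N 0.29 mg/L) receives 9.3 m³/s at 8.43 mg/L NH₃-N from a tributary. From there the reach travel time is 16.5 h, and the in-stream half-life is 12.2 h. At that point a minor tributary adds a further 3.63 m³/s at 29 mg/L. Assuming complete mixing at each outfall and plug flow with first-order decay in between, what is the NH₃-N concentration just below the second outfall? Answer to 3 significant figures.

Conservation of mass: C = (52.20·0.2900 + 9.300·8.430) / 61.50 = 93.54/61.50 = 1.521 mg/L; combined flow 61.50 m³/s.
Half-life 12.2 h → k = ln 2 / 12.2 = 0.05682 h⁻¹ = 1.364 d⁻¹.
First-order decay: C = 1.521·exp(−k·t) = 1.521·0.3916 = 0.5956 mg/L.
At the second outfall, C = (61.50·0.5956 + 3.630·29.00) / (61.50 + 3.630) = 2.179 mg/L.

2.18 mg/L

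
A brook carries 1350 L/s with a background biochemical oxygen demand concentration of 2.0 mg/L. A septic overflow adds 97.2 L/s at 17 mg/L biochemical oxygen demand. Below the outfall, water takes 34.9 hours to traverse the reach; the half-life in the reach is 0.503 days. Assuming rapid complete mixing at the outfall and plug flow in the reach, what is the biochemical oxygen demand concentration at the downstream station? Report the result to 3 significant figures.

0.405 mg/L

Flow-weighted average: C = (1350·2.000 + 97.20·17.00) / 1447 = 4352/1447 = 3.007 mg/L.
Half-life 0.503 d → k = ln 2 / 0.503 = 1.378 d⁻¹.
After decay, C = 3.007 × e^(−kt) = 3.007 × 0.1348 = 0.4054 mg/L.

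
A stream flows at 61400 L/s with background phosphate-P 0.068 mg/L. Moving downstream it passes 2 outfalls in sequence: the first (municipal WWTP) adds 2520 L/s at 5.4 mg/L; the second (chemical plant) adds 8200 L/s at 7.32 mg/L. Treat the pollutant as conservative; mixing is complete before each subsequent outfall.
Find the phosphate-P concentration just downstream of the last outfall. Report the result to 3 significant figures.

Outfall 1: combined Q = 63920 L/s; C = (61400·0.06800 + 2520·5.400)/63920 = 0.2782 mg/L.
Outfall 2: combined Q = 72120 L/s; C = (63920·0.2782 + 8200·7.320)/72120 = 1.079 mg/L.

1.08 mg/L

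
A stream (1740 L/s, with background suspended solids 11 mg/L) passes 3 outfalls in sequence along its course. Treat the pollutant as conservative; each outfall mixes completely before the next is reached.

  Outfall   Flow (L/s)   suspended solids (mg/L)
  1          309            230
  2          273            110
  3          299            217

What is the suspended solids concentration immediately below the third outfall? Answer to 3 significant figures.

After outfall 1: Q = 1740 + 309.0 = 2049 L/s; C = (1740·11.00 + 309.0·230.0)/2049 = 44.03 mg/L.
After outfall 2: Q = 2049 + 273.0 = 2322 L/s; C = (2049·44.03 + 273.0·110.0)/2322 = 51.78 mg/L.
After outfall 3: Q = 2322 + 299.0 = 2621 L/s; C = (2322·51.78 + 299.0·217.0)/2621 = 70.63 mg/L.

70.6 mg/L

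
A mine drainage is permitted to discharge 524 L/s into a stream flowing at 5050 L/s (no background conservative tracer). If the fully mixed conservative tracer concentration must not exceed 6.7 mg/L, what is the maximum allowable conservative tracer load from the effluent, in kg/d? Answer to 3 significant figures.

3230 kg/d

Mass balance at the limit: 5050·0 + 524.0·Cₑ = 5574·6.7 → Cₑ = 71.27 mg/L.
524.0 L/s = 0.5240 m³/s. Load = 0.5240 m³/s × 71.27 g/m³ × 86 400 s/d = 3227 kg/d.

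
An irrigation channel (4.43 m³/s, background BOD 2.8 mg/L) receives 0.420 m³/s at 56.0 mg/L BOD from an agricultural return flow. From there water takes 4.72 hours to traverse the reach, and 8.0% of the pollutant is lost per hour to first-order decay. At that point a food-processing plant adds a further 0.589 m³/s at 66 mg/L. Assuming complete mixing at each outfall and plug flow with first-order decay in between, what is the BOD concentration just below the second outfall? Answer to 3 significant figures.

11.6 mg/L

After mixing, C = (4.430·2.800 + 0.4200·56.00) / 4.850 = 35.92/4.850 = 7.407 mg/L; combined flow 4.850 m³/s.
8.0%/h lost → k = −ln(1 − 0.08) = 0.08338 h⁻¹.
First-order decay: C = 7.407·exp(−k·t) = 7.407·0.6747 = 4.997 mg/L.
Second outfall: C = (4.850·4.997 + 0.5890·66.00)/5.439 = 11.60 mg/L.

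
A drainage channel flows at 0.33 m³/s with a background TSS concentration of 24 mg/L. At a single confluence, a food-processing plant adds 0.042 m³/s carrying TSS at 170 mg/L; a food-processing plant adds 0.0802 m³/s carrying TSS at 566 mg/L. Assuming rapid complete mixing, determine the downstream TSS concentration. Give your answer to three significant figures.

134 mg/L

After mixing, C = (0.3300·24.00 + 0.04200·170.0 + 0.08020·566.0) / 0.4522 = 60.45/0.4522 = 133.7 mg/L.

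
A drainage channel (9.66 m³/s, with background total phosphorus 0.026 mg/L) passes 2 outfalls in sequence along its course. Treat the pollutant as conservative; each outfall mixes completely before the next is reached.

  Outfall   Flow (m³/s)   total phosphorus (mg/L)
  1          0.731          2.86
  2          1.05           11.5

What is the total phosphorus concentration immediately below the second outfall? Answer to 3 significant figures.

After outfall 1: Q = 9.660 + 0.7310 = 10.39 m³/s; C = (9.660·0.02600 + 0.7310·2.860)/10.39 = 0.2254 mg/L.
After outfall 2: Q = 10.39 + 1.050 = 11.44 m³/s; C = (10.39·0.2254 + 1.050·11.50)/11.44 = 1.260 mg/L.

1.26 mg/L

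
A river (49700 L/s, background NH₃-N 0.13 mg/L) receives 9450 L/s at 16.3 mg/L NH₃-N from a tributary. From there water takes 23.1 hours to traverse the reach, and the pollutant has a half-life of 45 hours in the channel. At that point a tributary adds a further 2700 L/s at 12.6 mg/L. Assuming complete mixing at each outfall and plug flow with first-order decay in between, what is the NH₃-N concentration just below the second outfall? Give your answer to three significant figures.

2.37 mg/L

After mixing, C = (49700·0.1300 + 9450·16.30) / 59150 = 160500/59150 = 2.713 mg/L; combined flow 59150 L/s.
Half-life 45 h → k = ln 2 / 45 = 0.01540 h⁻¹ = 0.3697 d⁻¹.
Decay over the reach: 2.713·exp(−kt) = 2.713·0.7006 = 1.901 mg/L.
At the second outfall, C = (59150·1.901 + 2700·12.60) / (59150 + 2700) = 2.368 mg/L.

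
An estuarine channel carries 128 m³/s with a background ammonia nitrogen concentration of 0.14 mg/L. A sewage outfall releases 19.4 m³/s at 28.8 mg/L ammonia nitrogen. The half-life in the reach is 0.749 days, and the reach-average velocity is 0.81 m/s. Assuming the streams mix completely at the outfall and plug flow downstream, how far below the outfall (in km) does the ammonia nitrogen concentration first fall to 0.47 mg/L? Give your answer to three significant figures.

160 km

Conservation of mass: C = (128.0·0.1400 + 19.40·28.80) / 147.4 = 576.6/147.4 = 3.912 mg/L.
Half-life 0.749 d → k = ln 2 / 0.749 = 0.9254 d⁻¹.
Set 3.912·exp(−k·t) = 0.47 → t = ln(3.912/0.47)/k = 197800 s = 54.96 h.
Distance = v·t = 0.81·197800 = 160300 m = 160.3 km.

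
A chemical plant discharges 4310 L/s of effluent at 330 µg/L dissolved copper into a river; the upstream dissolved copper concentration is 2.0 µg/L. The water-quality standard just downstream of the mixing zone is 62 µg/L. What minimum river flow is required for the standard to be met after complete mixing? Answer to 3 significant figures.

Set C_mix = 62: (Q·2.000 + 4310·330.0) / (Q + 4310) = 62
→ Q = 4310·(330.0 − 62)/(62 − 2.000) = 19250 L/s.

19300 L/s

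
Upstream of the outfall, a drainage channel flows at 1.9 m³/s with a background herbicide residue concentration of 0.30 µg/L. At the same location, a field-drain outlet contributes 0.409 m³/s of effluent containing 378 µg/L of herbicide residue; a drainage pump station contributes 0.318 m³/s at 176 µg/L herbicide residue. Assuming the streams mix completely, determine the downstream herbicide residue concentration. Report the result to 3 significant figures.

80.4 µg/L

After mixing, C = (1.900·0.3000 + 0.4090·378.0 + 0.3180·176.0) / 2.627 = 211.1/2.627 = 80.37 µg/L.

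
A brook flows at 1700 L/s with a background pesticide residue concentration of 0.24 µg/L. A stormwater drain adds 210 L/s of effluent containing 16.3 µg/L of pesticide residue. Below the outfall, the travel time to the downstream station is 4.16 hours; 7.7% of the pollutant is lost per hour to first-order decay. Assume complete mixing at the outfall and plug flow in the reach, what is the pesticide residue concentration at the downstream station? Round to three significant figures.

1.44 µg/L

Mixed concentration C = ΣQC/ΣQ = (1700·0.2400 + 210.0·16.30) / 1910 = 3831/1910 = 2.006 µg/L.
7.7%/h lost → k = −ln(1 − 0.077) = 0.08013 h⁻¹.
Decay over the reach: 2.006·exp(−kt) = 2.006·0.7165 = 1.437 µg/L.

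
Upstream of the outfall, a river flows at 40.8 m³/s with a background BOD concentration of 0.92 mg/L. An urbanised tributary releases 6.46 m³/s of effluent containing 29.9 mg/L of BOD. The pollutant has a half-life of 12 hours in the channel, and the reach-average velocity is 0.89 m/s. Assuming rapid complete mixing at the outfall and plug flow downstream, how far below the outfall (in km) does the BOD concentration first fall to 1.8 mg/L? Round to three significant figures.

55.3 km

Mass balance: C = (40.80·0.9200 + 6.460·29.90) / 47.26 = 230.7/47.26 = 4.881 mg/L.
Half-life 12 h → k = ln 2 / 12 = 0.05776 h⁻¹ = 1.386 d⁻¹.
Set 4.881·exp(−k·t) = 1.8 → t = ln(4.881/1.8)/k = 62180 s = 17.27 h.
Distance = v·t = 0.89·62180 = 55340 m = 55.34 km.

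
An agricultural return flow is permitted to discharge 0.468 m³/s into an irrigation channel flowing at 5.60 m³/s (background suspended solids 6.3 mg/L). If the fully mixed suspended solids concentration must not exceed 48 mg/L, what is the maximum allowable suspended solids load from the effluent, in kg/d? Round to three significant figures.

Mass balance at the limit: 5.600·6.300 + 0.4680·Cₑ = 6.068·48 → Cₑ = 547.0 mg/L.
Load = 0.4680 m³/s × 547.0 g/m³ × 86 400 s/d = 22120 kg/d.

22100 kg/d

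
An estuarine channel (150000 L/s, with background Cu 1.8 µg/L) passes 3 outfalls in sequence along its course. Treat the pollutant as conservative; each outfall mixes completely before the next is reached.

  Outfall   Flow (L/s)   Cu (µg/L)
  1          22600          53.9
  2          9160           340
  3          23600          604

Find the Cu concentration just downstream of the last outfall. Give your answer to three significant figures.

91.8 µg/L

After outfall 1: Q = 150000 + 22600 = 172600 L/s; C = (150000·1.800 + 22600·53.90)/172600 = 8.622 µg/L.
After outfall 2: Q = 172600 + 9160 = 181800 L/s; C = (172600·8.622 + 9160·340.0)/181800 = 25.32 µg/L.
After outfall 3: Q = 181800 + 23600 = 205400 L/s; C = (181800·25.32 + 23600·604.0)/205400 = 91.82 µg/L.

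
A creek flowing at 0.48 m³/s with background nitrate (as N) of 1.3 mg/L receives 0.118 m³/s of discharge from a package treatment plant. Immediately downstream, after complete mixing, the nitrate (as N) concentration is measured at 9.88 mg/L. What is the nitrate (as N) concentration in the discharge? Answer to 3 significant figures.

Mass balance: 0.4800·1.300 + 0.1180·Cₑ = 0.5980·9.880
→ Cₑ = (0.5980·9.880 − 0.4800·1.300) / 0.1180 = 44.78 mg/L.

44.8 mg/L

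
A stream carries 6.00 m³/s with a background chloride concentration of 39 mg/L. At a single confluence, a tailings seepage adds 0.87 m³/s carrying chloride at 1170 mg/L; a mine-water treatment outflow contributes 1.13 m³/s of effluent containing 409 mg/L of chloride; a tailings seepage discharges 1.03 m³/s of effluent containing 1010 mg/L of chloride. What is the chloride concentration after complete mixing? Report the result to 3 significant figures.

305 mg/L

Mass balance: C = (6.000·39.00 + 0.8700·1170 + 1.130·409.0 + 1.030·1010) / 9.030 = 2754/9.030 = 305.0 mg/L.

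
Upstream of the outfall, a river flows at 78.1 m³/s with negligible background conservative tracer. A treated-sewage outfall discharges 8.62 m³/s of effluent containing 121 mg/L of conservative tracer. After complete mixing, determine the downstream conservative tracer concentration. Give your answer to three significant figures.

12.0 mg/L

Conservation of mass: C = (78.10·0 + 8.620·121.0) / 86.72 = 1043/86.72 = 12.03 mg/L.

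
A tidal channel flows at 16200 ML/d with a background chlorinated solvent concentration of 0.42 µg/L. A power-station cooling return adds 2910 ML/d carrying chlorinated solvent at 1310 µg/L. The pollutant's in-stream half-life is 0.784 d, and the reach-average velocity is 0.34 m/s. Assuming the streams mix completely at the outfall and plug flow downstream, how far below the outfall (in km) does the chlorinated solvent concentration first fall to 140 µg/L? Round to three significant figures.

Mass balance: C = (16200·0.4200 + 2910·1310) / 19110 = 3819000/19110 = 199.8 µg/L.
Half-life 0.784 d → k = ln 2 / 0.784 = 0.8841 d⁻¹.
Set 199.8·exp(−k·t) = 140 → t = ln(199.8/140)/k = 34780 s = 9.660 h.
Distance = v·t = 0.34·34780 = 11820 m = 11.82 km.

11.8 km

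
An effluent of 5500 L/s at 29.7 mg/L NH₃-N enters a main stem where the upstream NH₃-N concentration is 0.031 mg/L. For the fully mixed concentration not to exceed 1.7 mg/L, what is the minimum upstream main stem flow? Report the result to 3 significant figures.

Set C_mix = 1.7: (Q·0.03100 + 5500·29.70) / (Q + 5500) = 1.7
→ Q = 5500·(29.70 − 1.7)/(1.7 − 0.03100) = 92270 L/s.

92300 L/s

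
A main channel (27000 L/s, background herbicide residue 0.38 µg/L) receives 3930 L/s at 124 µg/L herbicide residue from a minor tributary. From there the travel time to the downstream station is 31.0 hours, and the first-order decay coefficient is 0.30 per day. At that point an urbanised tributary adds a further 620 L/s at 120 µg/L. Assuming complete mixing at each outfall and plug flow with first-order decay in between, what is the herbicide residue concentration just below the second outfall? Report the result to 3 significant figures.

Mass balance: C = (27000·0.3800 + 3930·124.0) / 30930 = 497600/30930 = 16.09 µg/L; combined flow 30930 L/s.
After decay, C = 16.09 × e^(−kt) = 16.09 × 0.6788 = 10.92 µg/L.
At the second outfall, C = (30930·10.92 + 620.0·120.0) / (30930 + 620.0) = 13.06 µg/L.

13.1 µg/L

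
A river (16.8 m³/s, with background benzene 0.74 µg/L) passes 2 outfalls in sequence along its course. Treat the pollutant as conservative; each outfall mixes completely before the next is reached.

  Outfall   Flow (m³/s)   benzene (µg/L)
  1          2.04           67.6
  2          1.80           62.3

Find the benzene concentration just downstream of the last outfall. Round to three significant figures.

Outfall 1: combined Q = 18.84 m³/s; C = (16.80·0.7400 + 2.040·67.60)/18.84 = 7.980 µg/L.
Outfall 2: combined Q = 20.64 m³/s; C = (18.84·7.980 + 1.800·62.30)/20.64 = 12.72 µg/L.

12.7 µg/L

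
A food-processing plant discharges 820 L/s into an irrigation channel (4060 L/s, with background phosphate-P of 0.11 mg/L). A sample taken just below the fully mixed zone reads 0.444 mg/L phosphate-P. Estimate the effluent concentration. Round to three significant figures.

Mass balance: 4060·0.1100 + 820.0·Cₑ = 4880·0.4440
→ Cₑ = (4880·0.4440 − 4060·0.1100) / 820.0 = 2.098 mg/L.

2.10 mg/L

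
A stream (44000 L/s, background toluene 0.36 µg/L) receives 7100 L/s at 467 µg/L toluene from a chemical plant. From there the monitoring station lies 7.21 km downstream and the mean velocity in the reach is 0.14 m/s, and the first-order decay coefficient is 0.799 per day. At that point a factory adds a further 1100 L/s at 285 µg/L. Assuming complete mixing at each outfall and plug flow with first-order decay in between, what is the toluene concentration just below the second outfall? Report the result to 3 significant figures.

Flow-weighted average: C = (44000·0.3600 + 7100·467.0) / 51100 = 3332000/51100 = 65.20 µg/L; combined flow 51100 L/s.
Travel time t = 7.21·1000 / 0.14 = 51500 s = 14.31 h.
After decay, C = 65.20 × e^(−kt) = 65.20 × 0.6211 = 40.49 µg/L.
Second outfall: C = (51100·40.49 + 1100·285.0)/52200 = 45.65 µg/L.

45.6 µg/L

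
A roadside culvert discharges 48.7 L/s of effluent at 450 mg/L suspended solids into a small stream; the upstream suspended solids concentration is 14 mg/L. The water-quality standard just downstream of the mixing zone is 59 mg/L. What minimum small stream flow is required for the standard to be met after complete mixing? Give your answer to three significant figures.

423 L/s

Set C_mix = 59: (Q·14.00 + 48.70·450.0) / (Q + 48.70) = 59
→ Q = 48.70·(450.0 − 59)/(59 − 14.00) = 423.1 L/s.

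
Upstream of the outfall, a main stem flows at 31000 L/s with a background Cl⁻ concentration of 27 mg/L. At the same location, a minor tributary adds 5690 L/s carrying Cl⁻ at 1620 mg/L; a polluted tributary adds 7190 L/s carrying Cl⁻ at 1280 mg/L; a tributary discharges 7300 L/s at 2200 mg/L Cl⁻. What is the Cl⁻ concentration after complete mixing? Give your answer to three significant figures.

After mixing, C = (31000·27.00 + 5690·1620 + 7190·1280 + 7300·2200) / 51180 = 35320000/51180 = 690.1 mg/L.

690 mg/L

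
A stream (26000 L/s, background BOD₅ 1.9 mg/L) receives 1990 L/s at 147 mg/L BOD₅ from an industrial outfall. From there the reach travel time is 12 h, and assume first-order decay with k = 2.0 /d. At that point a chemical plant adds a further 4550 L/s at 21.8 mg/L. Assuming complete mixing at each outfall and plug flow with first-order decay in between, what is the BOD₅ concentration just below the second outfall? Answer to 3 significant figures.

Mass balance: C = (26000·1.900 + 1990·147.0) / 27990 = 341900/27990 = 12.22 mg/L; combined flow 27990 L/s.
Applying C = C₀e^(−kt): 12.22 × 0.3679 = 4.494 mg/L.
Second outfall: C = (27990·4.494 + 4550·21.80)/32540 = 6.914 mg/L.

6.91 mg/L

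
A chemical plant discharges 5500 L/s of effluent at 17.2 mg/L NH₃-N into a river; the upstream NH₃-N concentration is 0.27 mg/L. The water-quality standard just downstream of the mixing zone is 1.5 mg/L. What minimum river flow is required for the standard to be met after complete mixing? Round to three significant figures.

Set C_mix = 1.5: (Q·0.2700 + 5500·17.20) / (Q + 5500) = 1.5
→ Q = 5500·(17.20 − 1.5)/(1.5 − 0.2700) = 70200 L/s.

70200 L/s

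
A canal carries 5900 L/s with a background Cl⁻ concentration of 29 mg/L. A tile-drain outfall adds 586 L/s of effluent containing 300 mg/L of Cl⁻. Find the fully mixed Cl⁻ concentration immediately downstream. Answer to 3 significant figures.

After mixing, C = (5900·29.00 + 586.0·300.0) / 6486 = 346900/6486 = 53.48 mg/L.

53.5 mg/L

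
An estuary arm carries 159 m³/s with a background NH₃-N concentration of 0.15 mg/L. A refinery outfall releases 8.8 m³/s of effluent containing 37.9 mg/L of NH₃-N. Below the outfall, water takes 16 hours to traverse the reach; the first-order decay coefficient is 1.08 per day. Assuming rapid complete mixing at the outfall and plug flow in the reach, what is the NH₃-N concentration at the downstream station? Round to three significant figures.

After mixing, C = (159.0·0.1500 + 8.800·37.90) / 167.8 = 357.4/167.8 = 2.130 mg/L.
Applying C = C₀e^(−kt): 2.130 × 0.4868 = 1.037 mg/L.

1.04 mg/L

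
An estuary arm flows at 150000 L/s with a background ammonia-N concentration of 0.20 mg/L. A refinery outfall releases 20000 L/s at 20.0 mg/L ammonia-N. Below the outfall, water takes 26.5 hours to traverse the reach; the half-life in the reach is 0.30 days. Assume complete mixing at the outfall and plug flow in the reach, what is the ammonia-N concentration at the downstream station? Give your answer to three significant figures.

Mixed concentration C = ΣQC/ΣQ = (150000·0.2000 + 20000·20.00) / 170000 = 430000/170000 = 2.529 mg/L.
Half-life 0.30 d → k = ln 2 / 0.30 = 2.310 d⁻¹.
Decay over the reach: 2.529·exp(−kt) = 2.529·0.07799 = 0.1973 mg/L.

0.197 mg/L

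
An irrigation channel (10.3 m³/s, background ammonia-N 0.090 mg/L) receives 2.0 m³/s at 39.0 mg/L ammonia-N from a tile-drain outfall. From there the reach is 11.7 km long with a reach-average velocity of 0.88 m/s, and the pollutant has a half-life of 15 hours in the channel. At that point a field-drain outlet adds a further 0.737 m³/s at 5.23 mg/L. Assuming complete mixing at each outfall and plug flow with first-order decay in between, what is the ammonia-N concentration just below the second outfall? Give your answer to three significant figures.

5.40 mg/L

Conservation of mass: C = (10.30·0.09000 + 2.000·39.00) / 12.30 = 78.93/12.30 = 6.417 mg/L; combined flow 12.30 m³/s.
Travel time t = 11.7·1000 / 0.88 = 13300 s = 3.693 h.
Half-life 15 h → k = ln 2 / 15 = 0.04621 h⁻¹ = 1.109 d⁻¹.
Applying C = C₀e^(−kt): 6.417 × 0.8431 = 5.410 mg/L.
At the second outfall, C = (12.30·5.410 + 0.7370·5.230) / (12.30 + 0.7370) = 5.400 mg/L.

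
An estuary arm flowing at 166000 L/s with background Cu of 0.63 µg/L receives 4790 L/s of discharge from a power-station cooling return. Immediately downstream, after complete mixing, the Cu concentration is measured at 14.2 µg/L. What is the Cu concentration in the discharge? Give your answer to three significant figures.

484 µg/L

Mass balance: 166000·0.6300 + 4790·Cₑ = 170800·14.20
→ Cₑ = (170800·14.20 − 166000·0.6300) / 4790 = 484.5 µg/L.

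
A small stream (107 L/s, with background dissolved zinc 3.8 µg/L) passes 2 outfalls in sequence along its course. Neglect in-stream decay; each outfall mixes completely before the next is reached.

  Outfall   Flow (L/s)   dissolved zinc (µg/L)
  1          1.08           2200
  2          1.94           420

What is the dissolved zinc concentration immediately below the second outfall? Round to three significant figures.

Outfall 1: combined Q = 108.1 L/s; C = (107.0·3.800 + 1.080·2200)/108.1 = 25.75 µg/L.
Outfall 2: combined Q = 110.0 L/s; C = (108.1·25.75 + 1.940·420.0)/110.0 = 32.70 µg/L.

32.7 µg/L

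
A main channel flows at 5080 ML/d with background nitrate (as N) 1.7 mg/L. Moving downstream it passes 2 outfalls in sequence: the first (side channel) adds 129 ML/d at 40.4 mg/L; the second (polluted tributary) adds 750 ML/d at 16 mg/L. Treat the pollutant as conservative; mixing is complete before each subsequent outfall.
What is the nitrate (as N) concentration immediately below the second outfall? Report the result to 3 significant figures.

4.34 mg/L

After outfall 1: Q = 5080 + 129.0 = 5209 ML/d; C = (5080·1.700 + 129.0·40.40)/5209 = 2.658 mg/L.
After outfall 2: Q = 5209 + 750.0 = 5959 ML/d; C = (5209·2.658 + 750.0·16.00)/5959 = 4.338 mg/L.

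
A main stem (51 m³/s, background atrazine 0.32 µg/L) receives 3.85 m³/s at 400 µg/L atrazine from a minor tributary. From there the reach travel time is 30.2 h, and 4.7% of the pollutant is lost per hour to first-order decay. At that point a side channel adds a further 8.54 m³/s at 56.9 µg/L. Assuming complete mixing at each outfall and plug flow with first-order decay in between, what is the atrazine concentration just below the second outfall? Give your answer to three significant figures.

13.4 µg/L

Conservation of mass: C = (51.00·0.3200 + 3.850·400.0) / 54.85 = 1556/54.85 = 28.37 µg/L; combined flow 54.85 m³/s.
4.7%/h lost → k = −ln(1 − 0.047) = 0.04814 h⁻¹.
Applying C = C₀e^(−kt): 28.37 × 0.2337 = 6.630 µg/L.
Second outfall: C = (54.85·6.630 + 8.540·56.90)/63.39 = 13.40 µg/L.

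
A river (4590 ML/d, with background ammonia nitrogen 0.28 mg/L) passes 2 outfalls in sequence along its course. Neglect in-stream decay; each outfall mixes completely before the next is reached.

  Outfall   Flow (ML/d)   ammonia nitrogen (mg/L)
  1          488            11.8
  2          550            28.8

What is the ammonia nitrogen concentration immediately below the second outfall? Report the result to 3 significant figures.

Outfall 1: combined Q = 5078 ML/d; C = (4590·0.2800 + 488.0·11.80)/5078 = 1.387 mg/L.
Outfall 2: combined Q = 5628 ML/d; C = (5078·1.387 + 550.0·28.80)/5628 = 4.066 mg/L.

4.07 mg/L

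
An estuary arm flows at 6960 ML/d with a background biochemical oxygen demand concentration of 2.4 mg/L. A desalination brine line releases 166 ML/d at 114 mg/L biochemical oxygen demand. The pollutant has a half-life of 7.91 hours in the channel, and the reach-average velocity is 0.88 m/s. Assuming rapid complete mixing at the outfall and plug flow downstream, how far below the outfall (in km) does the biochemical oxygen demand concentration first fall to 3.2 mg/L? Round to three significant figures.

Mixed concentration C = ΣQC/ΣQ = (6960·2.400 + 166.0·114.0) / 7126 = 35630/7126 = 5.000 mg/L.
Half-life 7.91 h → k = ln 2 / 7.91 = 0.08763 h⁻¹ = 2.103 d⁻¹.
Set 5.000·exp(−k·t) = 3.2 → t = ln(5.000/3.2)/k = 18330 s = 5.092 h.
Distance = v·t = 0.88·18330 = 16130 m = 16.13 km.

16.1 km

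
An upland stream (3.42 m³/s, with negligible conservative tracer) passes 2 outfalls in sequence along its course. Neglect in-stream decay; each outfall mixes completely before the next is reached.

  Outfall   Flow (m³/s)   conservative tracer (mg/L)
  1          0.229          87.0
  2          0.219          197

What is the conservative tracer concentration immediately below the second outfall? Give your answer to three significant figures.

16.3 mg/L

Outfall 1: combined Q = 3.649 m³/s; C = (3.420·0 + 0.2290·87.00)/3.649 = 5.460 mg/L.
Outfall 2: combined Q = 3.868 m³/s; C = (3.649·5.460 + 0.2190·197.0)/3.868 = 16.30 mg/L.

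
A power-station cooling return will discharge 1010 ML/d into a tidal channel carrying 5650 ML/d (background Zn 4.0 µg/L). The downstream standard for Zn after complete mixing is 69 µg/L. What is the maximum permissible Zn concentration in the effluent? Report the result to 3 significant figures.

At the limit, (Qr·Cr + Qe·Cₑ)/(Qr + Qe) = 69:
Cₑ = (6660·69 − 5650·4.000) / 1010 = 432.6 µg/L.

433 µg/L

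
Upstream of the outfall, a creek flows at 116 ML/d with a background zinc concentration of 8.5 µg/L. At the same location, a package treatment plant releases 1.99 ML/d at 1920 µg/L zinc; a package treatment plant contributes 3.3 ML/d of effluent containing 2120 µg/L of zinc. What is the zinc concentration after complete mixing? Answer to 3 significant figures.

97.3 µg/L

Flow-weighted average: C = (116.0·8.500 + 1.990·1920 + 3.300·2120) / 121.3 = 11800/121.3 = 97.31 µg/L.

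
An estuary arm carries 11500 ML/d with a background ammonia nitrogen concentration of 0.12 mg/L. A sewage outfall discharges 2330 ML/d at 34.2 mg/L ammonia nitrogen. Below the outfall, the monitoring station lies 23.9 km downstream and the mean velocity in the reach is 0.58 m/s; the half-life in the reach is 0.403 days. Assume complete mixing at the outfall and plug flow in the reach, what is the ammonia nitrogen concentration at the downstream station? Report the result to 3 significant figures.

2.58 mg/L

Mass balance: C = (11500·0.1200 + 2330·34.20) / 13830 = 81070/13830 = 5.862 mg/L.
Travel time t = 23.9·1000 / 0.58 = 41210 s = 11.45 h.
Half-life 0.403 d → k = ln 2 / 0.403 = 1.720 d⁻¹.
After decay, C = 5.862 × e^(−kt) = 5.862 × 0.4403 = 2.581 mg/L.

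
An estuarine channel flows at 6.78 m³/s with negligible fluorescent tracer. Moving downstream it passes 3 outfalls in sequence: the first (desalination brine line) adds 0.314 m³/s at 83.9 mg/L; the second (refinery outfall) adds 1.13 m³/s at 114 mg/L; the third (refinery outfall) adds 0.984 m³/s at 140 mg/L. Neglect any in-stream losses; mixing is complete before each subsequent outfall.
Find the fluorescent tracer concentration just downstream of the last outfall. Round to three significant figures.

Below outfall 1: Q → 7.094 m³/s, C = (6.780·0 + 0.3140·83.90)/7.094 = 3.714 mg/L.
Below outfall 2: Q → 8.224 m³/s, C = (7.094·3.714 + 1.130·114.0)/8.224 = 18.87 mg/L.
Below outfall 3: Q → 9.208 m³/s, C = (8.224·18.87 + 0.9840·140.0)/9.208 = 31.81 mg/L.

31.8 mg/L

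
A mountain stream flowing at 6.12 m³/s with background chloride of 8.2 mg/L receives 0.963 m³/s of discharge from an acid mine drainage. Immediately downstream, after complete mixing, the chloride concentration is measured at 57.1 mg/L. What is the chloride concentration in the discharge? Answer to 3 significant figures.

Mass balance: 6.120·8.200 + 0.9630·Cₑ = 7.083·57.10
→ Cₑ = (7.083·57.10 − 6.120·8.200) / 0.9630 = 367.9 mg/L.

368 mg/L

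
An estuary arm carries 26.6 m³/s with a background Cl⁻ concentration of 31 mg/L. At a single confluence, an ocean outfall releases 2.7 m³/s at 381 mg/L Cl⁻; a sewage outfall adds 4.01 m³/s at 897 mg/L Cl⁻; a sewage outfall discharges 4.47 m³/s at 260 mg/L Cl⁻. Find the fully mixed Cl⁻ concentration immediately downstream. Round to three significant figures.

Mass balance: C = (26.60·31.00 + 2.700·381.0 + 4.010·897.0 + 4.470·260.0) / 37.78 = 6612/37.78 = 175.0 mg/L.

175 mg/L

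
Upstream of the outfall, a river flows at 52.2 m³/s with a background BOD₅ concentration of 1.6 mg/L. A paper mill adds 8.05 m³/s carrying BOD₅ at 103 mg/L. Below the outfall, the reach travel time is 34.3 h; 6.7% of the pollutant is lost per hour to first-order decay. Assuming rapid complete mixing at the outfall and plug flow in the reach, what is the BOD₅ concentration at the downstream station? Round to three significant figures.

Mixed concentration C = ΣQC/ΣQ = (52.20·1.600 + 8.050·103.0) / 60.25 = 912.7/60.25 = 15.15 mg/L.
6.7%/h lost → k = −ln(1 − 0.067) = 0.06935 h⁻¹.
Decay over the reach: 15.15·exp(−kt) = 15.15·0.09267 = 1.404 mg/L.

1.40 mg/L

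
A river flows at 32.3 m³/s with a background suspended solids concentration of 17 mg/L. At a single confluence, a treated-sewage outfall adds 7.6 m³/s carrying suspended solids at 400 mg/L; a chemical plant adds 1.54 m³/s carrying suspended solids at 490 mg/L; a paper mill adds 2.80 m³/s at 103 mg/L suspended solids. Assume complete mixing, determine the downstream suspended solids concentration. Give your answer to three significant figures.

Conservation of mass: C = (32.30·17.00 + 7.600·400.0 + 1.540·490.0 + 2.800·103.0) / 44.24 = 4632/44.24 = 104.7 mg/L.

105 mg/L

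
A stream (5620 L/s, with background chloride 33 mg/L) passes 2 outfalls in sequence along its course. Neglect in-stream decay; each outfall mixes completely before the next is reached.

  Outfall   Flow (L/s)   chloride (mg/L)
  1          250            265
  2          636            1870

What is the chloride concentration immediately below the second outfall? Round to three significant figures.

After outfall 1: Q = 5620 + 250.0 = 5870 L/s; C = (5620·33.00 + 250.0·265.0)/5870 = 42.88 mg/L.
After outfall 2: Q = 5870 + 636.0 = 6506 L/s; C = (5870·42.88 + 636.0·1870)/6506 = 221.5 mg/L.

221 mg/L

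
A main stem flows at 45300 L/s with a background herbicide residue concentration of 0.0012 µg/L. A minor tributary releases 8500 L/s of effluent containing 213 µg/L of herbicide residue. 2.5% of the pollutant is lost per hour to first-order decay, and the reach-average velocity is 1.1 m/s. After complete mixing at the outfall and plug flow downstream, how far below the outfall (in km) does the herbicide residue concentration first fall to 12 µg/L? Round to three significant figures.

Flow-weighted average: C = (45300·0.001200 + 8500·213.0) / 53800 = 1811000/53800 = 33.65 µg/L.
2.5%/h lost → k = −ln(1 − 0.025) = 0.02532 h⁻¹.
Set 33.65·exp(−k·t) = 12 → t = ln(33.65/12)/k = 146600 s = 40.73 h.
Distance = v·t = 1.1·146600 = 161300 m = 161.3 km.

161 km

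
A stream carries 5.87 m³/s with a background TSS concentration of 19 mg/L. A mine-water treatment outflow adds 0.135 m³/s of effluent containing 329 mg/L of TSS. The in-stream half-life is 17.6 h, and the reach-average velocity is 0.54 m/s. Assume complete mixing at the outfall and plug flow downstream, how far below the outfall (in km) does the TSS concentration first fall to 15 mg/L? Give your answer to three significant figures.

Flow-weighted average: C = (5.870·19.00 + 0.1350·329.0) / 6.005 = 155.9/6.005 = 25.97 mg/L.
Half-life 17.6 h → k = ln 2 / 17.6 = 0.03938 h⁻¹ = 0.9452 d⁻¹.
Set 25.97·exp(−k·t) = 15 → t = ln(25.97/15)/k = 50170 s = 13.94 h.
Distance = v·t = 0.54·50170 = 27090 m = 27.09 km.

27.1 km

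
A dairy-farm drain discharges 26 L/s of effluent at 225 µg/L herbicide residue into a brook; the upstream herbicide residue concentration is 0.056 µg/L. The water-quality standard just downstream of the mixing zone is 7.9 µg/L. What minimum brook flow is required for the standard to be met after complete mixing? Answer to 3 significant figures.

720 L/s

Set C_mix = 7.9: (Q·0.05600 + 26.00·225.0) / (Q + 26.00) = 7.9
→ Q = 26.00·(225.0 − 7.9)/(7.9 − 0.05600) = 719.6 L/s.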